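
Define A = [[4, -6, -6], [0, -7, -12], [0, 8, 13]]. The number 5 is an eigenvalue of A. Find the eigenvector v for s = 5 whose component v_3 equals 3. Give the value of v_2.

A − 5I = [[-1, -6, -6], [0, -12, -12], [0, 8, 8]].
Solving (A − 5I)v = 0 gives the eigenspace spanned by (0, -3, 3).
With v_3 = 3, v = (0, -3, 3), so v_2 = -3.

-3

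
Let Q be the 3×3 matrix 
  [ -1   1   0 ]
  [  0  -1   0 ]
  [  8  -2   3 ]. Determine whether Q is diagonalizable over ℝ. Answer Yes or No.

Characteristic polynomial: p(μ) = μ^3 - μ^2 - 5μ - 3 = (μ - 3)(μ + 1)^2.
μ = -1 has algebraic multiplicity 2; rank(Q + 1I) = 2, so geometric multiplicity = 1.
Geometric multiplicity < algebraic multiplicity, so Q is not diagonalizable.

No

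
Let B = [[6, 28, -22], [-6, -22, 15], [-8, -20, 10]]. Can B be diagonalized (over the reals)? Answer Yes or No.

Characteristic polynomial: p(μ) = μ^3 + 6μ^2 - 32 = (μ - 2)(μ + 4)^2.
μ = -4 has algebraic multiplicity 2; rank(B + 4I) = 2, so geometric multiplicity = 1.
Geometric multiplicity < algebraic multiplicity, so B is not diagonalizable.

No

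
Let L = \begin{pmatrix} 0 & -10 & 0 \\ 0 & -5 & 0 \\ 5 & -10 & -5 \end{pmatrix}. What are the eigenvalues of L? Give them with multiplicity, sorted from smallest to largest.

-5, -5, 0

Characteristic polynomial: p(μ) = μ^3 + 10μ^2 + 25μ = μ(μ + 5)^2.
Roots (with multiplicity): -5, -5, 0.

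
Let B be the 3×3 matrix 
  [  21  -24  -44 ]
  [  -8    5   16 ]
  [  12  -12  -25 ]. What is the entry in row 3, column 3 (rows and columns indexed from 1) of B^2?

Characteristic polynomial: s^3 - s^2 - 17s - 15 = (s - 5)(s + 1)(s + 3), so the eigenvalues are -3, -1, 5.
s=-3: eigenvector (1, 1, 0).
s=-1: eigenvector (2, 0, 1).
s=5: eigenvector (-4, 1, -2).
P = [[1, 2, -4], [1, 0, 1], [0, 1, -2]], D = diag(-3, -1, 5), P⁻¹ = [[1, 0, -2], [-2, 2, 5], [-1, 1, 2]].
B² = P·diag(9, 1, 25)·P⁻¹ = [[105, -96, -208], [-16, 25, 32], [48, -48, -95]].
The requested entry is -95.

-95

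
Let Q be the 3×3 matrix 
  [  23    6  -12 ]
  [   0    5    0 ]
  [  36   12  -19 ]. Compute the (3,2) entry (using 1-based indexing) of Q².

Characteristic polynomial: μ^3 - 9μ^2 + 15μ + 25 = (μ - 5)^2(μ + 1), so the eigenvalues are -1, 5, 5.
μ=5: eigenvector (-3, 1, -4).
μ=-1: eigenvector (1, 0, 2).
μ=5: eigenvector (-2, 0, -3).
P = [[-3, 1, -2], [1, 0, 0], [-4, 2, -3]], D = diag(5, -1, 5), P⁻¹ = [[0, 1, 0], [-3, -1, 2], [-2, -2, 1]].
Q² = P·diag(25, 1, 25)·P⁻¹ = [[97, 24, -48], [0, 25, 0], [144, 48, -71]].
The requested entry is 48.

48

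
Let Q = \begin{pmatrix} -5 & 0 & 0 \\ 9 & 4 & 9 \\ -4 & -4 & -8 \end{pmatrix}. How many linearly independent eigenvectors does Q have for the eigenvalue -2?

Q + 2I = [[-3, 0, 0], [9, 6, 9], [-4, -4, -6]].
This matrix has rank 2, so its null space has dimension 3 − 2 = 1.

1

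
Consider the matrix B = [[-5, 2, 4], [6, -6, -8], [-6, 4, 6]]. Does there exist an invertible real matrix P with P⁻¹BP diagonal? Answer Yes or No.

Characteristic polynomial: p(μ) = μ^3 + 5μ^2 + 8μ + 4 = (μ + 1)(μ + 2)^2.
μ = -2 has algebraic multiplicity 2; rank(B + 2I) = 1, so geometric multiplicity = 2.
Every eigenvalue has geometric = algebraic multiplicity, so B is diagonalizable.

Yes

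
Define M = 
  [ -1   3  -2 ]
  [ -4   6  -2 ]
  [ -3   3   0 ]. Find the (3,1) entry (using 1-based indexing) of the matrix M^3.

-27

Characteristic polynomial: r^3 - 5r^2 + 6r = r(r - 3)(r - 2), so the eigenvalues are 0, 2, 3.
r=2: eigenvector (1, 1, 0).
r=3: eigenvector (1, 2, 1).
r=0: eigenvector (1, 1, 1).
P = [[1, 1, 1], [1, 2, 1], [0, 1, 1]], D = diag(2, 3, 0), P⁻¹ = [[1, 0, -1], [-1, 1, 0], [1, -1, 1]].
M³ = P·diag(8, 27, 0)·P⁻¹ = [[-19, 27, -8], [-46, 54, -8], [-27, 27, 0]].
The requested entry is -27.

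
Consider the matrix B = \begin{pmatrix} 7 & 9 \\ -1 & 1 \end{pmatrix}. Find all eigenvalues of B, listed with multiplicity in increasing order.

Characteristic polynomial: p(t) = t^2 - 8t + 16 = (t - 4)^2.
Roots (with multiplicity): 4, 4.

4, 4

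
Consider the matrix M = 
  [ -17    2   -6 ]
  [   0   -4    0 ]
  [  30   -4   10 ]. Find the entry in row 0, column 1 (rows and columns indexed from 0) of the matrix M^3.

Characteristic polynomial: t^3 + 11t^2 + 38t + 40 = (t + 2)(t + 4)(t + 5), so the eigenvalues are -5, -4, -2.
t=-5: eigenvector (1, 0, -2).
t=-4: eigenvector (2, 1, -4).
t=-2: eigenvector (-2, 0, 5).
P = [[1, 2, -2], [0, 1, 0], [-2, -4, 5]], D = diag(-5, -4, -2), P⁻¹ = [[5, -2, 2], [0, 1, 0], [2, 0, 1]].
M³ = P·diag(-125, -64, -8)·P⁻¹ = [[-593, 122, -234], [0, -64, 0], [1170, -244, 460]].
The requested entry is 122.

122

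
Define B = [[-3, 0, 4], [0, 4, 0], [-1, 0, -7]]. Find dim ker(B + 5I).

B + 5I = [[2, 0, 4], [0, 9, 0], [-1, 0, -2]].
This matrix has rank 2, so its null space has dimension 3 − 2 = 1.

1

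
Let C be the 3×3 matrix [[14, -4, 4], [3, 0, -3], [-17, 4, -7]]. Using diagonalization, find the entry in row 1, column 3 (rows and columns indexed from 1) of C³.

Characteristic polynomial: λ^3 - 7λ^2 - 6λ + 72 = (λ - 6)(λ - 4)(λ + 3), so the eigenvalues are -3, 4, 6.
λ=6: eigenvector (1, 1, -1).
λ=4: eigenvector (2, 3, -2).
λ=-3: eigenvector (0, 1, 1).
P = [[1, 2, 0], [1, 3, 1], [-1, -2, 1]], D = diag(6, 4, -3), P⁻¹ = [[5, -2, 2], [-2, 1, -1], [1, 0, 1]].
C³ = P·diag(216, 64, -27)·P⁻¹ = [[824, -304, 304], [669, -240, 213], [-851, 304, -331]].
The requested entry is 304.

304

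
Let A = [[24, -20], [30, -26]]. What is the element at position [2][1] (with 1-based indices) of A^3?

Characteristic polynomial: μ^2 + 2μ - 24 = (μ - 4)(μ + 6), so the eigenvalues are -6, 4.
μ=4: eigenvector (1, 1).
μ=-6: eigenvector (-2, -3).
P = [[1, -2], [1, -3]], D = diag(4, -6), P⁻¹ = [[3, -2], [1, -1]].
A³ = P·diag(64, -216)·P⁻¹ = [[624, -560], [840, -776]].
The requested entry is 840.

840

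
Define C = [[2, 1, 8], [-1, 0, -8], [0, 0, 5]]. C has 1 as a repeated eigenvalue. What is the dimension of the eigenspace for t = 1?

C − 1I = [[1, 1, 8], [-1, -1, -8], [0, 0, 4]].
This matrix has rank 2, so its null space has dimension 3 − 2 = 1.

1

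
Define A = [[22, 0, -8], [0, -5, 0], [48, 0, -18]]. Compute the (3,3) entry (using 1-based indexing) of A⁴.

Characteristic polynomial: λ^3 + λ^2 - 32λ - 60 = (λ - 6)(λ + 2)(λ + 5), so the eigenvalues are -5, -2, 6.
λ=-2: eigenvector (1, 0, 3).
λ=-5: eigenvector (0, 1, 0).
λ=6: eigenvector (1, 0, 2).
P = [[1, 0, 1], [0, 1, 0], [3, 0, 2]], D = diag(-2, -5, 6), P⁻¹ = [[-2, 0, 1], [0, 1, 0], [3, 0, -1]].
A⁴ = P·diag(16, 625, 1296)·P⁻¹ = [[3856, 0, -1280], [0, 625, 0], [7680, 0, -2544]].
The requested entry is -2544.

-2544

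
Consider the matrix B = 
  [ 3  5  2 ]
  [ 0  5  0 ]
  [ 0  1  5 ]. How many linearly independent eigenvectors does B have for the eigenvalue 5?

1

B − 5I = [[-2, 5, 2], [0, 0, 0], [0, 1, 0]].
This matrix has rank 2, so its null space has dimension 3 − 2 = 1.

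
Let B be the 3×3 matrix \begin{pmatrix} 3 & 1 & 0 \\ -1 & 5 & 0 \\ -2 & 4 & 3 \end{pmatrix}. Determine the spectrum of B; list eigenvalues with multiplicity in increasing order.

Characteristic polynomial: p(s) = s^3 - 11s^2 + 40s - 48 = (s - 4)^2(s - 3).
Roots (with multiplicity): 3, 4, 4.

3, 4, 4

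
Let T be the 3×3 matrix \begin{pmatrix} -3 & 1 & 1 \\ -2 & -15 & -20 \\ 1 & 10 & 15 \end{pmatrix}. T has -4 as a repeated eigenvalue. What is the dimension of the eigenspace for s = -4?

1

T + 4I = [[1, 1, 1], [-2, -11, -20], [1, 10, 19]].
This matrix has rank 2, so its null space has dimension 3 − 2 = 1.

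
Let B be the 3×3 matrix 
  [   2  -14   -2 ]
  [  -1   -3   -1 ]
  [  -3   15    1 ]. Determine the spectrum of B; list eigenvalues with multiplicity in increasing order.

Characteristic polynomial: p(μ) = μ^3 - 12μ - 16 = (μ - 4)(μ + 2)^2.
Roots (with multiplicity): -2, -2, 4.

-2, -2, 4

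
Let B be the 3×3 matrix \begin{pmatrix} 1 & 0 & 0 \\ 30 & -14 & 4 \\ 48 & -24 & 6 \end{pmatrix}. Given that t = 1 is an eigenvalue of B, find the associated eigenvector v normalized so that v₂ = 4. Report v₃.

B − 1I = [[0, 0, 0], [30, -15, 4], [48, -24, 5]].
Solving (B − 1I)v = 0 gives the eigenspace spanned by (2, 4, 0).
With v₂ = 4, v = (2, 4, 0), so v₃ = 0.

0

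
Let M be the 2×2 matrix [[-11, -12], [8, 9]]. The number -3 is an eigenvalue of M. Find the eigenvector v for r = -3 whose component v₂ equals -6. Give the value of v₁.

9

M + 3I = [[-8, -12], [8, 12]].
Solving (M + 3I)v = 0 gives the eigenspace spanned by (9, -6).
With v₂ = -6, v = (9, -6), so v₁ = 9.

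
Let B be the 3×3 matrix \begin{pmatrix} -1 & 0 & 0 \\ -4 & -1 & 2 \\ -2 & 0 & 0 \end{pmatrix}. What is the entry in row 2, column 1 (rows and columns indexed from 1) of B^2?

Characteristic polynomial: μ^3 + 2μ^2 + μ = μ(μ + 1)^2, so the eigenvalues are -1, -1, 0.
μ=-1: eigenvector (0, 1, 0).
μ=-1: eigenvector (1, 0, 2).
μ=0: eigenvector (0, 2, 1).
P = [[0, 1, 0], [1, 0, 2], [0, 2, 1]], D = diag(-1, -1, 0), P⁻¹ = [[4, 1, -2], [1, 0, 0], [-2, 0, 1]].
B² = P·diag(1, 1, 0)·P⁻¹ = [[1, 0, 0], [4, 1, -2], [2, 0, 0]].
The requested entry is 4.

4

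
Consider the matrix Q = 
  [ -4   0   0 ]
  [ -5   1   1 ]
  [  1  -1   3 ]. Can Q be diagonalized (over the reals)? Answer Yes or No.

No

Characteristic polynomial: p(s) = s^3 - 12s + 16 = (s - 2)^2(s + 4).
s = 2 has algebraic multiplicity 2; rank(Q − 2I) = 2, so geometric multiplicity = 1.
Geometric multiplicity < algebraic multiplicity, so Q is not diagonalizable.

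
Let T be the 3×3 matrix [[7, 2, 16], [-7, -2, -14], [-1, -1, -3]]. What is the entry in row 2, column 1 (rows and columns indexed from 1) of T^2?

-21

Characteristic polynomial: μ^3 - 2μ^2 - 13μ - 10 = (μ - 5)(μ + 1)(μ + 2), so the eigenvalues are -2, -1, 5.
μ=5: eigenvector (1, -1, 0).
μ=-2: eigenvector (-2, 1, 1).
μ=-1: eigenvector (-2, 0, 1).
P = [[1, -2, -2], [-1, 1, 0], [0, 1, 1]], D = diag(5, -2, -1), P⁻¹ = [[1, 0, 2], [1, 1, 2], [-1, -1, -1]].
T² = P·diag(25, 4, 1)·P⁻¹ = [[19, -6, 36], [-21, 4, -42], [3, 3, 7]].
The requested entry is -21.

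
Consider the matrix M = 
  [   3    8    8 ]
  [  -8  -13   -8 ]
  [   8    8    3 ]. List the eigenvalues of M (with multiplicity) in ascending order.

-5, -5, 3

Characteristic polynomial: p(t) = t^3 + 7t^2 - 5t - 75 = (t - 3)(t + 5)^2.
Roots (with multiplicity): -5, -5, 3.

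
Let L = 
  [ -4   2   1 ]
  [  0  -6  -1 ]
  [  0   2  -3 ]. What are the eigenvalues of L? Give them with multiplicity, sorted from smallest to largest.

Characteristic polynomial: p(μ) = μ^3 + 13μ^2 + 56μ + 80 = (μ + 4)^2(μ + 5).
Roots (with multiplicity): -5, -4, -4.

-5, -4, -4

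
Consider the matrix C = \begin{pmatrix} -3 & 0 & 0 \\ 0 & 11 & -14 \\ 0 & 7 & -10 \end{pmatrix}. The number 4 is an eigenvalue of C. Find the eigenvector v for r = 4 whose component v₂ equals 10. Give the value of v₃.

C − 4I = [[-7, 0, 0], [0, 7, -14], [0, 7, -14]].
Solving (C − 4I)v = 0 gives the eigenspace spanned by (0, 10, 5).
With v₂ = 10, v = (0, 10, 5), so v₃ = 5.

5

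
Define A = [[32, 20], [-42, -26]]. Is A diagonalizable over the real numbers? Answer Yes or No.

Characteristic polynomial: p(t) = t^2 - 6t + 8 = (t - 4)(t - 2).
All 2 eigenvalues are distinct, so A is diagonalizable.

Yes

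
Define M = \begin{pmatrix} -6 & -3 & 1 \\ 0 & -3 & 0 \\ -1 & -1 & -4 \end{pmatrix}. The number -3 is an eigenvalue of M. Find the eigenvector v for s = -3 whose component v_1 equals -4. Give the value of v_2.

M + 3I = [[-3, -3, 1], [0, 0, 0], [-1, -1, -1]].
Solving (M + 3I)v = 0 gives the eigenspace spanned by (-4, 4, 0).
With v_1 = -4, v = (-4, 4, 0), so v_2 = 4.

4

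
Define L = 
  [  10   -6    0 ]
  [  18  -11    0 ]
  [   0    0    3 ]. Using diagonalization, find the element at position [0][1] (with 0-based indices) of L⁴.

Characteristic polynomial: μ^3 - 2μ^2 - 5μ + 6 = (μ - 3)(μ - 1)(μ + 2), so the eigenvalues are -2, 1, 3.
μ=1: eigenvector (-2, -3, 0).
μ=-2: eigenvector (1, 2, 0).
μ=3: eigenvector (0, 0, 1).
P = [[-2, 1, 0], [-3, 2, 0], [0, 0, 1]], D = diag(1, -2, 3), P⁻¹ = [[-2, 1, 0], [-3, 2, 0], [0, 0, 1]].
L⁴ = P·diag(1, 16, 81)·P⁻¹ = [[-44, 30, 0], [-90, 61, 0], [0, 0, 81]].
The requested entry is 30.

30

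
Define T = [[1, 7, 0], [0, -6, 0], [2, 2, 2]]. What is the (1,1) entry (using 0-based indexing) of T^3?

-216

Characteristic polynomial: μ^3 + 3μ^2 - 16μ + 12 = (μ - 2)(μ - 1)(μ + 6), so the eigenvalues are -6, 1, 2.
μ=-6: eigenvector (-1, 1, 0).
μ=1: eigenvector (1, 0, -2).
μ=2: eigenvector (0, 0, 1).
P = [[-1, 1, 0], [1, 0, 0], [0, -2, 1]], D = diag(-6, 1, 2), P⁻¹ = [[0, 1, 0], [1, 1, 0], [2, 2, 1]].
T³ = P·diag(-216, 1, 8)·P⁻¹ = [[1, 217, 0], [0, -216, 0], [14, 14, 8]].
The requested entry is -216.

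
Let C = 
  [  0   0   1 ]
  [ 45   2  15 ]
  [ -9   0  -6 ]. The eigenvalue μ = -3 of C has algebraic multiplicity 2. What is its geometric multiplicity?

C + 3I = [[3, 0, 1], [45, 5, 15], [-9, 0, -3]].
This matrix has rank 2, so its null space has dimension 3 − 2 = 1.

1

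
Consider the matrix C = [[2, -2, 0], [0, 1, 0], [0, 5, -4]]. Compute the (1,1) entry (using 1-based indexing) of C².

Characteristic polynomial: λ^3 + λ^2 - 10λ + 8 = (λ - 2)(λ - 1)(λ + 4), so the eigenvalues are -4, 1, 2.
λ=2: eigenvector (1, 0, 0).
λ=1: eigenvector (2, 1, 1).
λ=-4: eigenvector (0, 0, 1).
P = [[1, 2, 0], [0, 1, 0], [0, 1, 1]], D = diag(2, 1, -4), P⁻¹ = [[1, -2, 0], [0, 1, 0], [0, -1, 1]].
C² = P·diag(4, 1, 16)·P⁻¹ = [[4, -6, 0], [0, 1, 0], [0, -15, 16]].
The requested entry is 4.

4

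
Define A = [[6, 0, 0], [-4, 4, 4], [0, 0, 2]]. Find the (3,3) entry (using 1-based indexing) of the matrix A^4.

16

Characteristic polynomial: t^3 - 12t^2 + 44t - 48 = (t - 6)(t - 4)(t - 2), so the eigenvalues are 2, 4, 6.
t=6: eigenvector (1, -2, 0).
t=4: eigenvector (0, 1, 0).
t=2: eigenvector (0, -2, 1).
P = [[1, 0, 0], [-2, 1, -2], [0, 0, 1]], D = diag(6, 4, 2), P⁻¹ = [[1, 0, 0], [2, 1, 2], [0, 0, 1]].
A⁴ = P·diag(1296, 256, 16)·P⁻¹ = [[1296, 0, 0], [-2080, 256, 480], [0, 0, 16]].
The requested entry is 16.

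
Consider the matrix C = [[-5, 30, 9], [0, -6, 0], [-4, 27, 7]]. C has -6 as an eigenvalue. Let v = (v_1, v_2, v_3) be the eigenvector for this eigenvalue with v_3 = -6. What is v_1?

-6

C + 6I = [[1, 30, 9], [0, 0, 0], [-4, 27, 13]].
Solving (C + 6I)v = 0 gives the eigenspace spanned by (-6, 2, -6).
With v_3 = -6, v = (-6, 2, -6), so v_1 = -6.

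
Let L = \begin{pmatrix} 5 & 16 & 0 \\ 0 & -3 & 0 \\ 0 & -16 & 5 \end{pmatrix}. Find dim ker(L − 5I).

L − 5I = [[0, 16, 0], [0, -8, 0], [0, -16, 0]].
This matrix has rank 1, so its null space has dimension 3 − 1 = 2.

2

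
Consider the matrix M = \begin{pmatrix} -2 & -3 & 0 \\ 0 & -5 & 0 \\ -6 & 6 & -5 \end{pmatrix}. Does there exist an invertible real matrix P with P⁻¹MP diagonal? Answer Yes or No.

Yes

Characteristic polynomial: p(r) = r^3 + 12r^2 + 45r + 50 = (r + 2)(r + 5)^2.
r = -5 has algebraic multiplicity 2; rank(M + 5I) = 1, so geometric multiplicity = 2.
Every eigenvalue has geometric = algebraic multiplicity, so M is diagonalizable.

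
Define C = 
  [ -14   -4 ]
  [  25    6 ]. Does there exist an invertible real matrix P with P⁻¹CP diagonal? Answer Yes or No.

No

Characteristic polynomial: p(μ) = μ^2 + 8μ + 16 = (μ + 4)^2.
μ = -4 has algebraic multiplicity 2; rank(C + 4I) = 1, so geometric multiplicity = 1.
Geometric multiplicity < algebraic multiplicity, so C is not diagonalizable.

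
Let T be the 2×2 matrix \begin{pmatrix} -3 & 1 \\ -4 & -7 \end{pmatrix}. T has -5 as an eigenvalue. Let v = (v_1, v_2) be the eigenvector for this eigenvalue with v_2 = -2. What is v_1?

1

T + 5I = [[2, 1], [-4, -2]].
Solving (T + 5I)v = 0 gives the eigenspace spanned by (1, -2).
With v_2 = -2, v = (1, -2), so v_1 = 1.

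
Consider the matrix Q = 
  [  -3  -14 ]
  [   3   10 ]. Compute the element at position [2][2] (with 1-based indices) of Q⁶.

24298

Characteristic polynomial: λ^2 - 7λ + 12 = (λ - 4)(λ - 3), so the eigenvalues are 3, 4.
λ=4: eigenvector (-2, 1).
λ=3: eigenvector (7, -3).
P = [[-2, 7], [1, -3]], D = diag(4, 3), P⁻¹ = [[3, 7], [1, 2]].
Q⁶ = P·diag(4096, 729)·P⁻¹ = [[-19473, -47138], [10101, 24298]].
The requested entry is 24298.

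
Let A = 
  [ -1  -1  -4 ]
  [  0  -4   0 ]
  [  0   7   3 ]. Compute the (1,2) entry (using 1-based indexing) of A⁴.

Characteristic polynomial: s^3 + 2s^2 - 11s - 12 = (s - 3)(s + 1)(s + 4), so the eigenvalues are -4, -1, 3.
s=-1: eigenvector (1, 0, 0).
s=3: eigenvector (-1, 0, 1).
s=-4: eigenvector (-1, 1, -1).
P = [[1, -1, -1], [0, 0, 1], [0, 1, -1]], D = diag(-1, 3, -4), P⁻¹ = [[1, 2, 1], [0, 1, 1], [0, 1, 0]].
A⁴ = P·diag(1, 81, 256)·P⁻¹ = [[1, -335, -80], [0, 256, 0], [0, -175, 81]].
The requested entry is -335.

-335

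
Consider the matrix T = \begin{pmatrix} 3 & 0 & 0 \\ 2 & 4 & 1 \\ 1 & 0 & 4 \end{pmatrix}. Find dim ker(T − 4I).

T − 4I = [[-1, 0, 0], [2, 0, 1], [1, 0, 0]].
This matrix has rank 2, so its null space has dimension 3 − 2 = 1.

1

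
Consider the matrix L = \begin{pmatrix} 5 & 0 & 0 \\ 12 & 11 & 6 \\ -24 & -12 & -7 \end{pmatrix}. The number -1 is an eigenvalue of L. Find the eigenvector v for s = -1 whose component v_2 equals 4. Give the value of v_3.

-8

L + 1I = [[6, 0, 0], [12, 12, 6], [-24, -12, -6]].
Solving (L + 1I)v = 0 gives the eigenspace spanned by (0, 4, -8).
With v_2 = 4, v = (0, 4, -8), so v_3 = -8.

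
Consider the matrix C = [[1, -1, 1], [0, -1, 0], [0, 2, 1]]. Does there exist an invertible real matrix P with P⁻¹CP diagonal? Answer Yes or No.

No

Characteristic polynomial: p(μ) = μ^3 - μ^2 - μ + 1 = (μ - 1)^2(μ + 1).
μ = 1 has algebraic multiplicity 2; rank(C − 1I) = 2, so geometric multiplicity = 1.
Geometric multiplicity < algebraic multiplicity, so C is not diagonalizable.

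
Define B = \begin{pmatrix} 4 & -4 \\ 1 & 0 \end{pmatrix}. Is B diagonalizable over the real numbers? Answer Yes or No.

No

Characteristic polynomial: p(r) = r^2 - 4r + 4 = (r - 2)^2.
r = 2 has algebraic multiplicity 2; rank(B − 2I) = 1, so geometric multiplicity = 1.
Geometric multiplicity < algebraic multiplicity, so B is not diagonalizable.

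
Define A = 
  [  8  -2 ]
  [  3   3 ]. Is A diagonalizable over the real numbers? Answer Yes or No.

Characteristic polynomial: p(λ) = λ^2 - 11λ + 30 = (λ - 6)(λ - 5).
All 2 eigenvalues are distinct, so A is diagonalizable.

Yes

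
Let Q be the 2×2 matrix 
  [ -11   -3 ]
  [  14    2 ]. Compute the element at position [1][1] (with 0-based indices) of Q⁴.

Characteristic polynomial: μ^2 + 9μ + 20 = (μ + 4)(μ + 5), so the eigenvalues are -5, -4.
μ=-5: eigenvector (1, -2).
μ=-4: eigenvector (3, -7).
P = [[1, 3], [-2, -7]], D = diag(-5, -4), P⁻¹ = [[7, 3], [-2, -1]].
Q⁴ = P·diag(625, 256)·P⁻¹ = [[2839, 1107], [-5166, -1958]].
The requested entry is -1958.

-1958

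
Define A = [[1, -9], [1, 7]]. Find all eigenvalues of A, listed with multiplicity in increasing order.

4, 4

Characteristic polynomial: p(μ) = μ^2 - 8μ + 16 = (μ - 4)^2.
Roots (with multiplicity): 4, 4.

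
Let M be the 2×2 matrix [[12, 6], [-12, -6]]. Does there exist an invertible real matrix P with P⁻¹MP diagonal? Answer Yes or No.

Characteristic polynomial: p(μ) = μ^2 - 6μ = μ(μ - 6).
All 2 eigenvalues are distinct, so M is diagonalizable.

Yes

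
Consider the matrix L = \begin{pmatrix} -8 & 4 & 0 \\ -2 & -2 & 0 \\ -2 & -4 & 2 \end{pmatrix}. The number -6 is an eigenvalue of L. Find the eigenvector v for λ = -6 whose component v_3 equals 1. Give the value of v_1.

2

L + 6I = [[-2, 4, 0], [-2, 4, 0], [-2, -4, 8]].
Solving (L + 6I)v = 0 gives the eigenspace spanned by (2, 1, 1).
With v_3 = 1, v = (2, 1, 1), so v_1 = 2.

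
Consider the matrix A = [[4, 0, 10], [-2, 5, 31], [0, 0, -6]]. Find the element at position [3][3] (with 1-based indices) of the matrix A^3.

Characteristic polynomial: λ^3 - 3λ^2 - 34λ + 120 = (λ - 5)(λ - 4)(λ + 6), so the eigenvalues are -6, 4, 5.
λ=-6: eigenvector (-1, -3, 1).
λ=5: eigenvector (0, 1, 0).
λ=4: eigenvector (1, 2, 0).
P = [[-1, 0, 1], [-3, 1, 2], [1, 0, 0]], D = diag(-6, 5, 4), P⁻¹ = [[0, 0, 1], [-2, 1, 1], [1, 0, 1]].
A³ = P·diag(-216, 125, 64)·P⁻¹ = [[64, 0, 280], [-122, 125, 901], [0, 0, -216]].
The requested entry is -216.

-216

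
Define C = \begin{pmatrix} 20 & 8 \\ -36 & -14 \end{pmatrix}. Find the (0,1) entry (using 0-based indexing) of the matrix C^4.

960

Characteristic polynomial: s^2 - 6s + 8 = (s - 4)(s - 2), so the eigenvalues are 2, 4.
s=4: eigenvector (1, -2).
s=2: eigenvector (4, -9).
P = [[1, 4], [-2, -9]], D = diag(4, 2), P⁻¹ = [[9, 4], [-2, -1]].
C⁴ = P·diag(256, 16)·P⁻¹ = [[2176, 960], [-4320, -1904]].
The requested entry is 960.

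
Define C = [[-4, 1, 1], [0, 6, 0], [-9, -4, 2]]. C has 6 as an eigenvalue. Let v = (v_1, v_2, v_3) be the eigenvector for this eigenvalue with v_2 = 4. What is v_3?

-4

C − 6I = [[-10, 1, 1], [0, 0, 0], [-9, -4, -4]].
Solving (C − 6I)v = 0 gives the eigenspace spanned by (0, 4, -4).
With v_2 = 4, v = (0, 4, -4), so v_3 = -4.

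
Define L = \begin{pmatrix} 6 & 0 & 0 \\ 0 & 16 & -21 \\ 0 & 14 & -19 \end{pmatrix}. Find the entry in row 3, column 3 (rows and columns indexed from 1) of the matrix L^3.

Characteristic polynomial: r^3 - 3r^2 - 28r + 60 = (r - 6)(r - 2)(r + 5), so the eigenvalues are -5, 2, 6.
r=2: eigenvector (0, 3, 2).
r=6: eigenvector (1, 0, 0).
r=-5: eigenvector (0, 1, 1).
P = [[0, 1, 0], [3, 0, 1], [2, 0, 1]], D = diag(2, 6, -5), P⁻¹ = [[0, 1, -1], [1, 0, 0], [0, -2, 3]].
L³ = P·diag(8, 216, -125)·P⁻¹ = [[216, 0, 0], [0, 274, -399], [0, 266, -391]].
The requested entry is -391.

-391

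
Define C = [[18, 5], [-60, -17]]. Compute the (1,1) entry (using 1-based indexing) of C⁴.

Characteristic polynomial: λ^2 - λ - 6 = (λ - 3)(λ + 2), so the eigenvalues are -2, 3.
λ=3: eigenvector (1, -3).
λ=-2: eigenvector (-1, 4).
P = [[1, -1], [-3, 4]], D = diag(3, -2), P⁻¹ = [[4, 1], [3, 1]].
C⁴ = P·diag(81, 16)·P⁻¹ = [[276, 65], [-780, -179]].
The requested entry is 276.

276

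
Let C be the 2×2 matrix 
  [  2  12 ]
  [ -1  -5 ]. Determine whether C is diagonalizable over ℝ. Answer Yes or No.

Yes

Characteristic polynomial: p(r) = r^2 + 3r + 2 = (r + 1)(r + 2).
All 2 eigenvalues are distinct, so C is diagonalizable.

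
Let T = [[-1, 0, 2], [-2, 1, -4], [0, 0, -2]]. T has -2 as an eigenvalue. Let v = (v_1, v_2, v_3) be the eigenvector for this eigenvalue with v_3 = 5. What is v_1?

T + 2I = [[1, 0, 2], [-2, 3, -4], [0, 0, 0]].
Solving (T + 2I)v = 0 gives the eigenspace spanned by (-10, 0, 5).
With v_3 = 5, v = (-10, 0, 5), so v_1 = -10.

-10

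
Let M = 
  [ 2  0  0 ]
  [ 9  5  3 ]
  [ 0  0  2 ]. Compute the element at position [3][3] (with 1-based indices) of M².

Characteristic polynomial: s^3 - 9s^2 + 24s - 20 = (s - 5)(s - 2)^2, so the eigenvalues are 2, 2, 5.
s=2: eigenvector (1, -1, -2).
s=5: eigenvector (0, 1, 0).
s=2: eigenvector (0, -1, 1).
P = [[1, 0, 0], [-1, 1, -1], [-2, 0, 1]], D = diag(2, 5, 2), P⁻¹ = [[1, 0, 0], [3, 1, 1], [2, 0, 1]].
M² = P·diag(4, 25, 4)·P⁻¹ = [[4, 0, 0], [63, 25, 21], [0, 0, 4]].
The requested entry is 4.

4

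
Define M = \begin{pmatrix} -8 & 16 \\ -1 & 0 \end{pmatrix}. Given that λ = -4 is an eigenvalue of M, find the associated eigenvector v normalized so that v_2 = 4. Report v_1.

16

M + 4I = [[-4, 16], [-1, 4]].
Solving (M + 4I)v = 0 gives the eigenspace spanned by (16, 4).
With v_2 = 4, v = (16, 4), so v_1 = 16.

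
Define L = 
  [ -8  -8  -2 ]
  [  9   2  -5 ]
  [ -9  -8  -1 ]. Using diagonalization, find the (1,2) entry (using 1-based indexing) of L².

64

Characteristic polynomial: r^3 + 7r^2 + 4r - 12 = (r - 1)(r + 2)(r + 6), so the eigenvalues are -6, -2, 1.
r=-2: eigenvector (1, -1, 1).
r=-6: eigenvector (2, -1, 2).
r=1: eigenvector (2, -3, 3).
P = [[1, 2, 2], [-1, -1, -3], [1, 2, 3]], D = diag(-2, -6, 1), P⁻¹ = [[3, -2, -4], [0, 1, 1], [-1, 0, 1]].
L² = P·diag(4, 36, 1)·P⁻¹ = [[10, 64, 58], [-9, -28, -23], [9, 64, 59]].
The requested entry is 64.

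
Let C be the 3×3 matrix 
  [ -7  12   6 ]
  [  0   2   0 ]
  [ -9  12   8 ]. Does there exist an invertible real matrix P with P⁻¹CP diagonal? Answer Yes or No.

Characteristic polynomial: p(r) = r^3 - 3r^2 + 4 = (r - 2)^2(r + 1).
r = 2 has algebraic multiplicity 2; rank(C − 2I) = 1, so geometric multiplicity = 2.
Every eigenvalue has geometric = algebraic multiplicity, so C is diagonalizable.

Yes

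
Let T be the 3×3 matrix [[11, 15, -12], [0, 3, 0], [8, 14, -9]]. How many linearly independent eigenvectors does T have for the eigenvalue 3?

T − 3I = [[8, 15, -12], [0, 0, 0], [8, 14, -12]].
This matrix has rank 2, so its null space has dimension 3 − 2 = 1.

1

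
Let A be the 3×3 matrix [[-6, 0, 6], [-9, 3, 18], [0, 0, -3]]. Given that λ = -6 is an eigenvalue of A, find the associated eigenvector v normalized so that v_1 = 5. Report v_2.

A + 6I = [[0, 0, 6], [-9, 9, 18], [0, 0, 3]].
Solving (A + 6I)v = 0 gives the eigenspace spanned by (5, 5, 0).
With v_1 = 5, v = (5, 5, 0), so v_2 = 5.

5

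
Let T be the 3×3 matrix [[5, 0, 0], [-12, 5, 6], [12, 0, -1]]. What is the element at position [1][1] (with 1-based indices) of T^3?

Characteristic polynomial: s^3 - 9s^2 + 15s + 25 = (s - 5)^2(s + 1), so the eigenvalues are -1, 5, 5.
s=5: eigenvector (1, 3, 2).
s=5: eigenvector (0, 1, 0).
s=-1: eigenvector (0, -1, 1).
P = [[1, 0, 0], [3, 1, -1], [2, 0, 1]], D = diag(5, 5, -1), P⁻¹ = [[1, 0, 0], [-5, 1, 1], [-2, 0, 1]].
T³ = P·diag(125, 125, -1)·P⁻¹ = [[125, 0, 0], [-252, 125, 126], [252, 0, -1]].
The requested entry is 125.

125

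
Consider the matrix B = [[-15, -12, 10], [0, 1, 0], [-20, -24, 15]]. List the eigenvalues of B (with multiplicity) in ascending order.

-5, 1, 5

Characteristic polynomial: p(λ) = λ^3 - λ^2 - 25λ + 25 = (λ - 5)(λ - 1)(λ + 5).
Roots (with multiplicity): -5, 1, 5.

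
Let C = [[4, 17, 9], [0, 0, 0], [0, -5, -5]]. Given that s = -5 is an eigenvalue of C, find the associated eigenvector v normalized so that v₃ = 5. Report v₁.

-5

C + 5I = [[9, 17, 9], [0, 5, 0], [0, -5, 0]].
Solving (C + 5I)v = 0 gives the eigenspace spanned by (-5, 0, 5).
With v₃ = 5, v = (-5, 0, 5), so v₁ = -5.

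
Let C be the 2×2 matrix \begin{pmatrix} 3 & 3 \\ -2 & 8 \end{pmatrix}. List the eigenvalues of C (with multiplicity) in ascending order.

5, 6

Characteristic polynomial: p(s) = s^2 - 11s + 30 = (s - 6)(s - 5).
Roots (with multiplicity): 5, 6.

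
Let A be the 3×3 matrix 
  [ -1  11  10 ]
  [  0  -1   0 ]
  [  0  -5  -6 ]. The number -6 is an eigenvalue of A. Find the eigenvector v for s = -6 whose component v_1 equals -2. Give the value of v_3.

1

A + 6I = [[5, 11, 10], [0, 5, 0], [0, -5, 0]].
Solving (A + 6I)v = 0 gives the eigenspace spanned by (-2, 0, 1).
With v_1 = -2, v = (-2, 0, 1), so v_3 = 1.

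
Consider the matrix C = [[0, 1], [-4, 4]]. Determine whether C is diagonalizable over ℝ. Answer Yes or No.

Characteristic polynomial: p(s) = s^2 - 4s + 4 = (s - 2)^2.
s = 2 has algebraic multiplicity 2; rank(C − 2I) = 1, so geometric multiplicity = 1.
Geometric multiplicity < algebraic multiplicity, so C is not diagonalizable.

No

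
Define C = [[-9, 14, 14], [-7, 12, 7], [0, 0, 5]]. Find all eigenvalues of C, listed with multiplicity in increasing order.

-2, 5, 5

Characteristic polynomial: p(μ) = μ^3 - 8μ^2 + 5μ + 50 = (μ - 5)^2(μ + 2).
Roots (with multiplicity): -2, 5, 5.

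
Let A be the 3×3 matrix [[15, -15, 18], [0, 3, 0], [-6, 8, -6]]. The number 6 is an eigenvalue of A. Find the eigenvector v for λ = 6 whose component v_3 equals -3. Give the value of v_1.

6

A − 6I = [[9, -15, 18], [0, -3, 0], [-6, 8, -12]].
Solving (A − 6I)v = 0 gives the eigenspace spanned by (6, 0, -3).
With v_3 = -3, v = (6, 0, -3), so v_1 = 6.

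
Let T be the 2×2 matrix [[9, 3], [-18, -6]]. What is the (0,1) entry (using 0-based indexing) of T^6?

729

Characteristic polynomial: r^2 - 3r = r(r - 3), so the eigenvalues are 0, 3.
r=3: eigenvector (1, -2).
r=0: eigenvector (-1, 3).
P = [[1, -1], [-2, 3]], D = diag(3, 0), P⁻¹ = [[3, 1], [2, 1]].
T⁶ = P·diag(729, 0)·P⁻¹ = [[2187, 729], [-4374, -1458]].
The requested entry is 729.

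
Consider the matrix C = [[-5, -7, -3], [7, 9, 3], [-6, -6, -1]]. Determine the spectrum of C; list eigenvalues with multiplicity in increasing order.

-1, 2, 2

Characteristic polynomial: p(t) = t^3 - 3t^2 + 4 = (t - 2)^2(t + 1).
Roots (with multiplicity): -1, 2, 2.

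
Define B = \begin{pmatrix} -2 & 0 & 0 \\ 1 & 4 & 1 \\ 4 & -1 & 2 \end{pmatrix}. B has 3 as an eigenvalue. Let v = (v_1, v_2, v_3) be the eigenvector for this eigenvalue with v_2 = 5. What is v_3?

-5

B − 3I = [[-5, 0, 0], [1, 1, 1], [4, -1, -1]].
Solving (B − 3I)v = 0 gives the eigenspace spanned by (0, 5, -5).
With v_2 = 5, v = (0, 5, -5), so v_3 = -5.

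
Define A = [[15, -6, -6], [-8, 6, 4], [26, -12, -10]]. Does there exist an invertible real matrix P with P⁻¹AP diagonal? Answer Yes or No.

Characteristic polynomial: p(t) = t^3 - 11t^2 + 36t - 36 = (t - 6)(t - 3)(t - 2).
All 3 eigenvalues are distinct, so A is diagonalizable.

Yes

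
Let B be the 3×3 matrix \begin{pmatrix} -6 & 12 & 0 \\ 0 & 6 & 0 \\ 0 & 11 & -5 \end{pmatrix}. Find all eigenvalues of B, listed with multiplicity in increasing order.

-6, -5, 6

Characteristic polynomial: p(s) = s^3 + 5s^2 - 36s - 180 = (s - 6)(s + 5)(s + 6).
Roots (with multiplicity): -6, -5, 6.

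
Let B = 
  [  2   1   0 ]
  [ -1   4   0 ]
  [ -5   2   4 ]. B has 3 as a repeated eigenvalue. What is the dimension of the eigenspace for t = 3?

1

B − 3I = [[-1, 1, 0], [-1, 1, 0], [-5, 2, 1]].
This matrix has rank 2, so its null space has dimension 3 − 2 = 1.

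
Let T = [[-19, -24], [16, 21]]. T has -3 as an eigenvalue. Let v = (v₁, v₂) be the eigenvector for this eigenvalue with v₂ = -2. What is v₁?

3

T + 3I = [[-16, -24], [16, 24]].
Solving (T + 3I)v = 0 gives the eigenspace spanned by (3, -2).
With v₂ = -2, v = (3, -2), so v₁ = 3.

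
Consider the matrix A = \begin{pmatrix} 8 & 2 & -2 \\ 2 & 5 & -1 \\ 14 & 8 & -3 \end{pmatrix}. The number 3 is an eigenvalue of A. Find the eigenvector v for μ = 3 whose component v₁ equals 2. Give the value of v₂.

A − 3I = [[5, 2, -2], [2, 2, -1], [14, 8, -6]].
Solving (A − 3I)v = 0 gives the eigenspace spanned by (2, 1, 6).
With v₁ = 2, v = (2, 1, 6), so v₂ = 1.

1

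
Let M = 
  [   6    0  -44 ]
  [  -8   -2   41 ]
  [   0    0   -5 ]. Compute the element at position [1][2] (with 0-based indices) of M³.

1247

Characteristic polynomial: t^3 + t^2 - 32t - 60 = (t - 6)(t + 2)(t + 5), so the eigenvalues are -5, -2, 6.
t=6: eigenvector (1, -1, 0).
t=-2: eigenvector (0, 1, 0).
t=-5: eigenvector (4, -3, 1).
P = [[1, 0, 4], [-1, 1, -3], [0, 0, 1]], D = diag(6, -2, -5), P⁻¹ = [[1, 0, -4], [1, 1, -1], [0, 0, 1]].
M³ = P·diag(216, -8, -125)·P⁻¹ = [[216, 0, -1364], [-224, -8, 1247], [0, 0, -125]].
The requested entry is 1247.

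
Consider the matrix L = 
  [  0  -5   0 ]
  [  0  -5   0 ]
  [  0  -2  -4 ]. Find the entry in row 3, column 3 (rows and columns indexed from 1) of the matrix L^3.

-64

Characteristic polynomial: s^3 + 9s^2 + 20s = s(s + 4)(s + 5), so the eigenvalues are -5, -4, 0.
s=0: eigenvector (1, 0, 0).
s=-5: eigenvector (1, 1, 2).
s=-4: eigenvector (0, 0, 1).
P = [[1, 1, 0], [0, 1, 0], [0, 2, 1]], D = diag(0, -5, -4), P⁻¹ = [[1, -1, 0], [0, 1, 0], [0, -2, 1]].
L³ = P·diag(0, -125, -64)·P⁻¹ = [[0, -125, 0], [0, -125, 0], [0, -122, -64]].
The requested entry is -64.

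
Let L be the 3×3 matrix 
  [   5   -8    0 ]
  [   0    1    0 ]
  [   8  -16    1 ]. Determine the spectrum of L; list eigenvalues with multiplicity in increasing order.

1, 1, 5

Characteristic polynomial: p(r) = r^3 - 7r^2 + 11r - 5 = (r - 5)(r - 1)^2.
Roots (with multiplicity): 1, 1, 5.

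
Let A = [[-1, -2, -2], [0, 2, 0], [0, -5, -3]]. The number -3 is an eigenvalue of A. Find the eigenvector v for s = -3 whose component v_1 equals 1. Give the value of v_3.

1

A + 3I = [[2, -2, -2], [0, 5, 0], [0, -5, 0]].
Solving (A + 3I)v = 0 gives the eigenspace spanned by (1, 0, 1).
With v_1 = 1, v = (1, 0, 1), so v_3 = 1.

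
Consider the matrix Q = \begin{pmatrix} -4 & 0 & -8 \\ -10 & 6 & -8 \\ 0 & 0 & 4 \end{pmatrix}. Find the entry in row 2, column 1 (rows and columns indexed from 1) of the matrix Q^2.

-20

Characteristic polynomial: λ^3 - 6λ^2 - 16λ + 96 = (λ - 6)(λ - 4)(λ + 4), so the eigenvalues are -4, 4, 6.
λ=-4: eigenvector (1, 1, 0).
λ=6: eigenvector (0, 1, 0).
λ=4: eigenvector (-1, -1, 1).
P = [[1, 0, -1], [1, 1, -1], [0, 0, 1]], D = diag(-4, 6, 4), P⁻¹ = [[1, 0, 1], [-1, 1, 0], [0, 0, 1]].
Q² = P·diag(16, 36, 16)·P⁻¹ = [[16, 0, 0], [-20, 36, 0], [0, 0, 16]].
The requested entry is -20.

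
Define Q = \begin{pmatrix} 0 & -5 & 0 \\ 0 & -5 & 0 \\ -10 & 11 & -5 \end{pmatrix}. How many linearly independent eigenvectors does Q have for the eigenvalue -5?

Q + 5I = [[5, -5, 0], [0, 0, 0], [-10, 11, 0]].
This matrix has rank 2, so its null space has dimension 3 − 2 = 1.

1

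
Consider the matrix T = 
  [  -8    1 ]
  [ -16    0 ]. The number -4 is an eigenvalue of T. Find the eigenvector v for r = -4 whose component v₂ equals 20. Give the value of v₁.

5

T + 4I = [[-4, 1], [-16, 4]].
Solving (T + 4I)v = 0 gives the eigenspace spanned by (5, 20).
With v₂ = 20, v = (5, 20), so v₁ = 5.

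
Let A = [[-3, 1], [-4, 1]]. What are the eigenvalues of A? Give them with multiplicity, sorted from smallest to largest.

-1, -1

Characteristic polynomial: p(r) = r^2 + 2r + 1 = (r + 1)^2.
Roots (with multiplicity): -1, -1.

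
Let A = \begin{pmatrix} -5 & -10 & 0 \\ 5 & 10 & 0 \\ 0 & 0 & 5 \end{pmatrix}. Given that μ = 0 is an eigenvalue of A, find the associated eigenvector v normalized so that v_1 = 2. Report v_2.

-1

A = [[-5, -10, 0], [5, 10, 0], [0, 0, 5]].
Solving (A)v = 0 gives the eigenspace spanned by (2, -1, 0).
With v_1 = 2, v = (2, -1, 0), so v_2 = -1.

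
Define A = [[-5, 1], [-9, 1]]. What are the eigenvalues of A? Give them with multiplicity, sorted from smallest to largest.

Characteristic polynomial: p(μ) = μ^2 + 4μ + 4 = (μ + 2)^2.
Roots (with multiplicity): -2, -2.

-2, -2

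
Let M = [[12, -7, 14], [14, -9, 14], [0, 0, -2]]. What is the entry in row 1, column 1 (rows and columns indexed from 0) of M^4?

Characteristic polynomial: λ^3 - λ^2 - 16λ - 20 = (λ - 5)(λ + 2)^2, so the eigenvalues are -2, -2, 5.
λ=-2: eigenvector (1, 2, 0).
λ=5: eigenvector (1, 1, 0).
λ=-2: eigenvector (-1, 0, 1).
P = [[1, 1, -1], [2, 1, 0], [0, 0, 1]], D = diag(-2, 5, -2), P⁻¹ = [[-1, 1, -1], [2, -1, 2], [0, 0, 1]].
M⁴ = P·diag(16, 625, 16)·P⁻¹ = [[1234, -609, 1218], [1218, -593, 1218], [0, 0, 16]].
The requested entry is -593.

-593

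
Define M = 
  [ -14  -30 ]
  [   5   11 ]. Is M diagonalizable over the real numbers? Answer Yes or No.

Characteristic polynomial: p(s) = s^2 + 3s - 4 = (s - 1)(s + 4).
All 2 eigenvalues are distinct, so M is diagonalizable.

Yes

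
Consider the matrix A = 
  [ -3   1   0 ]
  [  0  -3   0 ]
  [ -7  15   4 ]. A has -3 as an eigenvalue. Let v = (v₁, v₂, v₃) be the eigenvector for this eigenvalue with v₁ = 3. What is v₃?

A + 3I = [[0, 1, 0], [0, 0, 0], [-7, 15, 7]].
Solving (A + 3I)v = 0 gives the eigenspace spanned by (3, 0, 3).
With v₁ = 3, v = (3, 0, 3), so v₃ = 3.

3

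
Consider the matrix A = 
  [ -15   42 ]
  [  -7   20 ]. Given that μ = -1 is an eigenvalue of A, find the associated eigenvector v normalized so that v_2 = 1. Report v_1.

3

A + 1I = [[-14, 42], [-7, 21]].
Solving (A + 1I)v = 0 gives the eigenspace spanned by (3, 1).
With v_2 = 1, v = (3, 1), so v_1 = 3.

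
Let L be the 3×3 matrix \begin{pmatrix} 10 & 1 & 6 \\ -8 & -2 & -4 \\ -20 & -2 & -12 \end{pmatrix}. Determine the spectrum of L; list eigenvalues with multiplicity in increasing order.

Characteristic polynomial: p(s) = s^3 + 4s^2 + 4s = s(s + 2)^2.
Roots (with multiplicity): -2, -2, 0.

-2, -2, 0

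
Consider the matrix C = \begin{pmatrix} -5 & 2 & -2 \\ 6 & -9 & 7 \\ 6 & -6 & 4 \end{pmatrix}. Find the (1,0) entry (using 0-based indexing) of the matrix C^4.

Characteristic polynomial: s^3 + 10s^2 + 31s + 30 = (s + 2)(s + 3)(s + 5), so the eigenvalues are -5, -3, -2.
s=-5: eigenvector (1, -2, -2).
s=-3: eigenvector (1, 1, 0).
s=-2: eigenvector (0, 1, 1).
P = [[1, 1, 0], [-2, 1, 1], [-2, 0, 1]], D = diag(-5, -3, -2), P⁻¹ = [[1, -1, 1], [0, 1, -1], [2, -2, 3]].
C⁴ = P·diag(625, 81, 16)·P⁻¹ = [[625, -544, 544], [-1218, 1299, -1283], [-1218, 1218, -1202]].
The requested entry is -1218.

-1218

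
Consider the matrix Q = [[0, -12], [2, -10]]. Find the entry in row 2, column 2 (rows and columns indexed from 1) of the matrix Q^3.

-520

Characteristic polynomial: μ^2 + 10μ + 24 = (μ + 4)(μ + 6), so the eigenvalues are -6, -4.
μ=-4: eigenvector (3, 1).
μ=-6: eigenvector (-2, -1).
P = [[3, -2], [1, -1]], D = diag(-4, -6), P⁻¹ = [[1, -2], [1, -3]].
Q³ = P·diag(-64, -216)·P⁻¹ = [[240, -912], [152, -520]].
The requested entry is -520.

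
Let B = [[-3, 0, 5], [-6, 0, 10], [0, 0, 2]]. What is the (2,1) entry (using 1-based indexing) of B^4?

Characteristic polynomial: s^3 + s^2 - 6s = s(s - 2)(s + 3), so the eigenvalues are -3, 0, 2.
s=2: eigenvector (1, 2, 1).
s=0: eigenvector (0, 1, 0).
s=-3: eigenvector (1, 2, 0).
P = [[1, 0, 1], [2, 1, 2], [1, 0, 0]], D = diag(2, 0, -3), P⁻¹ = [[0, 0, 1], [-2, 1, 0], [1, 0, -1]].
B⁴ = P·diag(16, 0, 81)·P⁻¹ = [[81, 0, -65], [162, 0, -130], [0, 0, 16]].
The requested entry is 162.

162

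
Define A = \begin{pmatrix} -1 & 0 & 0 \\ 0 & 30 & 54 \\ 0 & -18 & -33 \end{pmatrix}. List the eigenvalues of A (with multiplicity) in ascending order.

-6, -1, 3

Characteristic polynomial: p(t) = t^3 + 4t^2 - 15t - 18 = (t - 3)(t + 1)(t + 6).
Roots (with multiplicity): -6, -1, 3.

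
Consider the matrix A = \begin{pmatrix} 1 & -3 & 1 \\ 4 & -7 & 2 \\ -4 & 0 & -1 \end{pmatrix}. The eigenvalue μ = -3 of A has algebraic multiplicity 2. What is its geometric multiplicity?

1

A + 3I = [[4, -3, 1], [4, -4, 2], [-4, 0, 2]].
This matrix has rank 2, so its null space has dimension 3 − 2 = 1.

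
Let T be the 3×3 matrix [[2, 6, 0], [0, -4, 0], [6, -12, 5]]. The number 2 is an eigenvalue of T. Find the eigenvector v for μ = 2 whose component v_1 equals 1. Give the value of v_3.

T − 2I = [[0, 6, 0], [0, -6, 0], [6, -12, 3]].
Solving (T − 2I)v = 0 gives the eigenspace spanned by (1, 0, -2).
With v_1 = 1, v = (1, 0, -2), so v_3 = -2.

-2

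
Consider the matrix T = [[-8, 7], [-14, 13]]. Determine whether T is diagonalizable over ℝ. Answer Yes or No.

Yes

Characteristic polynomial: p(r) = r^2 - 5r - 6 = (r - 6)(r + 1).
All 2 eigenvalues are distinct, so T is diagonalizable.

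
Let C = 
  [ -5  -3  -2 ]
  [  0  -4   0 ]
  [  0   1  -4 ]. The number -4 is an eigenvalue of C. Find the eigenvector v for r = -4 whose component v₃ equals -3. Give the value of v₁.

C + 4I = [[-1, -3, -2], [0, 0, 0], [0, 1, 0]].
Solving (C + 4I)v = 0 gives the eigenspace spanned by (6, 0, -3).
With v₃ = -3, v = (6, 0, -3), so v₁ = 6.

6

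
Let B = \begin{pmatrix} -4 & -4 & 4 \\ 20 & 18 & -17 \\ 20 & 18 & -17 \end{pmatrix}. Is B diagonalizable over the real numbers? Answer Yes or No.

Characteristic polynomial: p(r) = r^3 + 3r^2 - 4r = r(r - 1)(r + 4).
All 3 eigenvalues are distinct, so B is diagonalizable.

Yes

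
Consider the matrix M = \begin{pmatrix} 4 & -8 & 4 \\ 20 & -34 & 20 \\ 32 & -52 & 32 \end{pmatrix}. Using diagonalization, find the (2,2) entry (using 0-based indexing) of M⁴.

4672

Characteristic polynomial: r^3 - 2r^2 - 24r = r(r - 6)(r + 4), so the eigenvalues are -4, 0, 6.
r=-4: eigenvector (1, 2, 2).
r=6: eigenvector (0, 1, 2).
r=0: eigenvector (1, 0, -1).
P = [[1, 0, 1], [2, 1, 0], [2, 2, -1]], D = diag(-4, 6, 0), P⁻¹ = [[-1, 2, -1], [2, -3, 2], [2, -2, 1]].
M⁴ = P·diag(256, 1296, 0)·P⁻¹ = [[-256, 512, -256], [2080, -2864, 2080], [4672, -6752, 4672]].
The requested entry is 4672.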